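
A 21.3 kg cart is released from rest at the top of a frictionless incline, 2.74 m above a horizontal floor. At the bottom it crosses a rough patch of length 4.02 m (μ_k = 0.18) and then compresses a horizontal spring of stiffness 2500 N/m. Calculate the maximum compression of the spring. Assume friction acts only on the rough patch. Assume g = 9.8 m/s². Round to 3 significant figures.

x = 0.580 m

Initial energy: E₁ = mgh = (21.3)(9.8)(2.74) = 571.95 J
Friction removes W_f = μ_k mg d = (0.18)(21.3)(9.8)(4.02) = 151.0 J
Energy reaching the spring: E = 571.95 − 151.0 = 420.90 J
At max compression ½kx² = E ⇒ x = √(2E/k) = √(2 × 420.90/2500) = 0.5803 m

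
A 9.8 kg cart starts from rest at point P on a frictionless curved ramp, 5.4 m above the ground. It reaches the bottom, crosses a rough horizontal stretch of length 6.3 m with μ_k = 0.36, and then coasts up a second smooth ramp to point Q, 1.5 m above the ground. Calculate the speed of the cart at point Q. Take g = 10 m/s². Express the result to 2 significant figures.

Energy at P: mgh₁ = (9.8)(10)(5.4) = 529.20 J
Friction loss: W_f = μ_k mg d = 222.3 J
At Q: ½mv² + mgh₂ = mgh₁ − W_f
½mv² = 529.20 − 222.3 − 147.00 = 159.94 J
v = √(2 × 159.94/9.8) = 5.713 m/s

v = 5.7 m/s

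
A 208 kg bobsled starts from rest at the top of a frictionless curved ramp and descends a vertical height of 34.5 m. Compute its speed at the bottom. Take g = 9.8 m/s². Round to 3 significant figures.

v = 26.0 m/s

Mechanical energy is conserved (no friction): mgh = ½mv²
v = √(2gh) = √(2 × 9.8 × 34.5) = √676.20 = 26.00 m/s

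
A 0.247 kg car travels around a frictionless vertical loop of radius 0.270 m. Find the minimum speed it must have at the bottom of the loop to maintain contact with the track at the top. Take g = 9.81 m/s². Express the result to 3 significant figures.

At the top: mg = mv_top²/r ⇒ v_top² = gr = 2.649 m²/s²
Energy from bottom to top (height 2r): ½mv_bot² = ½mv_top² + mg(2r)
v_bot² = gr + 4gr = 5gr = 13.24
v_bot = √(5gr) = 3.639 m/s

v = 3.64 m/s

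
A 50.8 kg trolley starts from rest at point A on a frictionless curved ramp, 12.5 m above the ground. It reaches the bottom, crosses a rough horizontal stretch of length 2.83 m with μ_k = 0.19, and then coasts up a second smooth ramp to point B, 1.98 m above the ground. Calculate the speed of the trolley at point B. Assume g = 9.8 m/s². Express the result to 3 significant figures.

Energy at A: mgh₁ = (50.8)(9.8)(12.5) = 6223.0 J
Friction loss: W_f = μ_k mg d = 267.7 J
At B: ½mv² + mgh₂ = mgh₁ − W_f
½mv² = 6223.0 − 267.7 − 985.72 = 4969.6 J
v = √(2 × 4969.6/50.8) = 13.99 m/s

v = 14.0 m/s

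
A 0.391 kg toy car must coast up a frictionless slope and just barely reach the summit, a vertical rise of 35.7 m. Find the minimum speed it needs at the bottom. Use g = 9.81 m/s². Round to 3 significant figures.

At the top it is momentarily at rest, so all KE converts to PE: ½mv² = mgh
v = √(2gh) = √(2 × 9.81 × 35.7) = 26.47 m/s

v = 26.5 m/s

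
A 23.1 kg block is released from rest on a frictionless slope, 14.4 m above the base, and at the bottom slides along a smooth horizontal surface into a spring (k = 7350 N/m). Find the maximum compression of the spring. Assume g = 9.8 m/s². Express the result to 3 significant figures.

Gravitational PE at the top equals spring PE at max compression: mgh = ½kx²
x = √(2mgh/k) = √(2 × 23.1 × 9.8 × 14.4 / 7350) = 0.9418 m

x = 0.942 m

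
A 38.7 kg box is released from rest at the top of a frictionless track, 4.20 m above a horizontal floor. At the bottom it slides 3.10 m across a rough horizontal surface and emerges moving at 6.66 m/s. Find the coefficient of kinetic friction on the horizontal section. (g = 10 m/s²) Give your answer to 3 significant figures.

μ_k = 0.639

Energy at the top = energy at the end + work done against friction:
mgh = ½mv² + μ_k m g d
mgh = 1625.4 J; ½mv² = 858.28 J
W_f = 1625.4 − 858.28 = 767.1 J
μ_k = W_f/(mg·d) = 767.1/(387.0 × 3.10) = 0.6394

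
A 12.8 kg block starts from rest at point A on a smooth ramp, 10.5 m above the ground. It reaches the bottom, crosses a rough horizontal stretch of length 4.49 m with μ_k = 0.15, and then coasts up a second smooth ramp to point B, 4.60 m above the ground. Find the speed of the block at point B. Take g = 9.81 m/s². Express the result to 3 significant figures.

Energy at A: mgh₁ = (12.8)(9.81)(10.5) = 1318.5 J
Friction loss: W_f = μ_k mg d = 84.57 J
At B: ½mv² + mgh₂ = mgh₁ − W_f
½mv² = 1318.5 − 84.57 − 577.61 = 656.28 J
v = √(2 × 656.28/12.8) = 10.13 m/s

v = 10.1 m/s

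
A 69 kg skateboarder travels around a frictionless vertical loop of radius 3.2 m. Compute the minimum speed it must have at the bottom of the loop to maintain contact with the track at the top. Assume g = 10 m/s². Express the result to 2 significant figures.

v = 13 m/s

At the top: mg = mv_top²/r ⇒ v_top² = gr = 32.00 m²/s²
Energy from bottom to top (height 2r): ½mv_bot² = ½mv_top² + mg(2r)
v_bot² = gr + 4gr = 5gr = 160.0
v_bot = √(5gr) = 12.65 m/s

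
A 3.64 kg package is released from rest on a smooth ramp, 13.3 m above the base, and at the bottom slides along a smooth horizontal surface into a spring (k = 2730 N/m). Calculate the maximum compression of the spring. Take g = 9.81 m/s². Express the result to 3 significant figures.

x = 0.590 m

At max compression the package is momentarily at rest: mgh = ½kx²
x = √(2mgh/k) = √(2 × 3.64 × 9.81 × 13.3 / 2730) = 0.5899 m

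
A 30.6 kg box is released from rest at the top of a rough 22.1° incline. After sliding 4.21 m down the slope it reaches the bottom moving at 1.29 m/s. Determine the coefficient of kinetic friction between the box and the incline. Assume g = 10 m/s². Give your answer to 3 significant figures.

mgh = ½mv² + μ_k (mg cosθ) L, with h = L sinθ
mgL sinθ = 484.67 J; ½mv² = 25.461 J
W_f = 484.67 − 25.461 = 459.2 J
μ_k = W_f/(mg cosθ · L) = 459.2/(283.5 × 4.21) = 0.3847

μ_k = 0.385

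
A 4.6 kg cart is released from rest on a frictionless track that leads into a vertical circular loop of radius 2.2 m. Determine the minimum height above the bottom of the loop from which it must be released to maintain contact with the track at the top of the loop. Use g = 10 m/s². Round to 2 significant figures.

h = 5.5 m

At the top, for minimum speed gravity alone supplies the centripetal force: mg = mv_top²/r ⇒ v_top² = gr = 22.00 m²/s²
Energy conservation from release height h to the top (height 2r): mgh = ½mv_top² + mg(2r)
h = v_top²/(2g) + 2r = r/2 + 2r = 5r/2 = 5.500 m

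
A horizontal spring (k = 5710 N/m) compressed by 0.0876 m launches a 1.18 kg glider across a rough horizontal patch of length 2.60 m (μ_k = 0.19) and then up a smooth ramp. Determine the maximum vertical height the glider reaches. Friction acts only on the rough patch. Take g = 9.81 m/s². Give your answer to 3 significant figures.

h = 1.40 m

Spring energy: E₀ = ½kx² = ½(5710)(0.0876)² = 21.909 J
Friction: W_f = μ_k mg d = (0.19)(1.18)(9.81)(2.60) = 5.718 J
Energy at base of ramp: E = 21.909 − 5.718 = 16.190 J
At max height all remaining energy is PE: mgh = E ⇒ h = E/(mg) = 16.190/(1.18 × 9.81) = 1.399 m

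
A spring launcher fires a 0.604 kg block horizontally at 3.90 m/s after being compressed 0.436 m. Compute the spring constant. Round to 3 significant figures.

k = 48.3 N/m

½kx² = ½mv²
k = mv²/x² = (0.604)(3.90)²/(0.436)² = 48.33 N/m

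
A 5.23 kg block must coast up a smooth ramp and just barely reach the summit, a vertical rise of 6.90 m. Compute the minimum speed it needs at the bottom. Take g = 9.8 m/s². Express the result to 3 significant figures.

v = 11.6 m/s

At the top it is momentarily at rest, so all KE converts to PE: ½mv² = mgh
v = √(2gh) = √(2 × 9.8 × 6.90) = 11.63 m/s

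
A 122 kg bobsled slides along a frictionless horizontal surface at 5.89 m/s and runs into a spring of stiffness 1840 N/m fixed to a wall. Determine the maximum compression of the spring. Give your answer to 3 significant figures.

x = 1.52 m

All KE is stored as spring PE at maximum compression: ½mv² = ½kx²
x = v√(m/k) = 5.89 × √(122/1840) = 1.517 m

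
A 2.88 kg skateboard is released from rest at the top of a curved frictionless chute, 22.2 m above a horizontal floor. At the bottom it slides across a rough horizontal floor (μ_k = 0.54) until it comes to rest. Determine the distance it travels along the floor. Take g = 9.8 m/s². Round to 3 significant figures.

d = 41.1 m

Energy at the top = energy at the end + work done against friction:
At rest all PE has been dissipated by friction: mgh = μ_k m g d
d = h/μ_k = 22.2/0.54 = 41.11 m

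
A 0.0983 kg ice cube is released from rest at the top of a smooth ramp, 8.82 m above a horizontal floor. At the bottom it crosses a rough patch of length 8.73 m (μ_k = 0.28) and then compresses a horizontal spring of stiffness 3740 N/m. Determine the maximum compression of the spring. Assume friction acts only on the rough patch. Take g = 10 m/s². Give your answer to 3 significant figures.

x = 0.0579 m

Initial energy: E₁ = mgh = (0.0983)(10)(8.82) = 8.6701 J
Friction removes W_f = μ_k mg d = (0.28)(0.0983)(10)(8.73) = 2.403 J
Energy reaching the spring: E = 8.6701 − 2.403 = 6.2672 J
At max compression ½kx² = E ⇒ x = √(2E/k) = √(2 × 6.2672/3740) = 0.05789 m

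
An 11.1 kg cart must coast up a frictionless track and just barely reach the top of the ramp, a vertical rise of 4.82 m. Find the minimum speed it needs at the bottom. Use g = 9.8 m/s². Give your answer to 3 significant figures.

At the top it is momentarily at rest, so all KE converts to PE: ½mv² = mgh
v = √(2gh) = √(2 × 9.8 × 4.82) = 9.720 m/s

v = 9.72 m/s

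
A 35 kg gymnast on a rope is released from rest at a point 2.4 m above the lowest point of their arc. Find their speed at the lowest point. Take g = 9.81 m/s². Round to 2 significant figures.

v = 6.9 m/s

Mechanical energy is conserved (no friction): mgh = ½mv²
v = √(2gh) = √(2 × 9.81 × 2.4) = √47.088 = 6.862 m/s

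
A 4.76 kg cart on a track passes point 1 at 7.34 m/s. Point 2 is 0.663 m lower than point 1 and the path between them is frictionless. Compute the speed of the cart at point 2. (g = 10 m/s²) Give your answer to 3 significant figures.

v = 8.19 m/s

By conservation of mechanical energy, ½mv₀² + mgh = ½mv²
v² = v₀² + 2gh = (7.34)² + 2(10)(0.663) = 67.136
v = √67.136 = 8.194 m/s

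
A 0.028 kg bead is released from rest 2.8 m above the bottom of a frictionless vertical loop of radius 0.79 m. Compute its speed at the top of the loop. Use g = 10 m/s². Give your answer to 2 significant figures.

v = 4.9 m/s

Energy conservation: mgh = ½mv_top² + mg(2r)
v_top² = 2g(h − 2r) = 2(10)(2.8 − 1.580) = 24.40
v_top = 4.940 m/s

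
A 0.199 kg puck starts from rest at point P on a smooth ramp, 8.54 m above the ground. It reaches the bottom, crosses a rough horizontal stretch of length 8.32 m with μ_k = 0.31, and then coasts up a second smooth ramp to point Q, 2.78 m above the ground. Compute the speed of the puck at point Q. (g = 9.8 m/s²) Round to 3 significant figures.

v = 7.90 m/s

Energy at P: mgh₁ = (0.199)(9.8)(8.54) = 16.655 J
Friction loss: W_f = μ_k mg d = 5.030 J
At Q: ½mv² + mgh₂ = mgh₁ − W_f
½mv² = 16.655 − 5.030 − 5.4216 = 6.2032 J
v = √(2 × 6.2032/0.199) = 7.896 m/s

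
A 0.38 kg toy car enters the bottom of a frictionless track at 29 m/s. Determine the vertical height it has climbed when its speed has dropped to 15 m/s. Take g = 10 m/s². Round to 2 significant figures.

h = 31 m

Conservation of energy: ½mv₁² = ½mv₂² + mgh
h = (v₁² − v₂²)/(2g) = (29² − 15²)/(2 × 10) = 30.80 m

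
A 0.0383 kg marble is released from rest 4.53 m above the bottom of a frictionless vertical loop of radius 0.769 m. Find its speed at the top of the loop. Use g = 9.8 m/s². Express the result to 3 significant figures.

v = 7.66 m/s

Energy conservation: mgh = ½mv_top² + mg(2r)
v_top² = 2g(h − 2r) = 2(9.8)(4.53 − 1.538) = 58.64
v_top = 7.658 m/s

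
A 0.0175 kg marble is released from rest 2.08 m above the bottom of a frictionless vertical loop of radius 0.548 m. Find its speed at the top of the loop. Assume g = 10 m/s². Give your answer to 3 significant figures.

Energy conservation: mgh = ½mv_top² + mg(2r)
v_top² = 2g(h − 2r) = 2(10)(2.08 − 1.096) = 19.68
v_top = 4.436 m/s

v = 4.44 m/s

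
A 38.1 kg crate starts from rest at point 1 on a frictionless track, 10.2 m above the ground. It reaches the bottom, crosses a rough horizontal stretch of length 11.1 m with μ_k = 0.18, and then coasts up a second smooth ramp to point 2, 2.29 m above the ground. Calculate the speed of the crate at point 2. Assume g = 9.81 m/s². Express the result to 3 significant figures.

v = 10.8 m/s

Energy at 1: mgh₁ = (38.1)(9.81)(10.2) = 3812.4 J
Friction loss: W_f = μ_k mg d = 746.8 J
At 2: ½mv² + mgh₂ = mgh₁ − W_f
½mv² = 3812.4 − 746.8 − 855.91 = 2209.7 J
v = √(2 × 2209.7/38.1) = 10.77 m/s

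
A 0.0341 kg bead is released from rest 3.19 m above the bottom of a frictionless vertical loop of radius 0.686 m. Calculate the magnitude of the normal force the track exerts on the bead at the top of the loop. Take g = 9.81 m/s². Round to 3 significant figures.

N = 1.44 N

Energy from release to top (height 2r): mgh = ½mv_top² + mg(2r)
v_top² = 2g(h − 2r) = 2(9.81)(3.19 − 1.372) = 35.669 m²/s²
At the top, both N and weight point toward the centre: N + mg = mv_top²/r
N = m(v_top²/r − g) = 0.0341(35.669/0.686 − 9.81) = 1.439 N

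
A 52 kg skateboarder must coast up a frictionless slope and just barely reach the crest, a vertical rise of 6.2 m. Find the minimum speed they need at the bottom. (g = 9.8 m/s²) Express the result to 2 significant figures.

v = 11 m/s

At the top they are momentarily at rest, so all KE converts to PE: ½mv² = mgh
v = √(2gh) = √(2 × 9.8 × 6.2) = 11.02 m/s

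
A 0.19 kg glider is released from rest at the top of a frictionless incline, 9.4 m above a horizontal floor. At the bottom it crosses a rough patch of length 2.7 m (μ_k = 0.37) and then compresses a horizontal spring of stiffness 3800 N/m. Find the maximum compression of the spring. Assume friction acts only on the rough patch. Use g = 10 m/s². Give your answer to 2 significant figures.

x = 0.092 m

Initial energy: E₁ = mgh = (0.19)(10)(9.4) = 17.860 J
Friction removes W_f = μ_k mg d = (0.37)(0.19)(10)(2.7) = 1.898 J
Energy reaching the spring: E = 17.860 − 1.898 = 15.962 J
At max compression ½kx² = E ⇒ x = √(2E/k) = √(2 × 15.962/3800) = 0.09166 m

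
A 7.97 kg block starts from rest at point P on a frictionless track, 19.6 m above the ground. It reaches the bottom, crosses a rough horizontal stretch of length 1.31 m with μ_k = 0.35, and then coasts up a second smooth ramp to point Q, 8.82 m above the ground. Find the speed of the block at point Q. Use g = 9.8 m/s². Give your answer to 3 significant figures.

v = 14.2 m/s

Energy at P: mgh₁ = (7.97)(9.8)(19.6) = 1530.9 J
Friction loss: W_f = μ_k mg d = 35.81 J
At Q: ½mv² + mgh₂ = mgh₁ − W_f
½mv² = 1530.9 − 35.81 − 688.89 = 806.17 J
v = √(2 × 806.17/7.97) = 14.22 m/s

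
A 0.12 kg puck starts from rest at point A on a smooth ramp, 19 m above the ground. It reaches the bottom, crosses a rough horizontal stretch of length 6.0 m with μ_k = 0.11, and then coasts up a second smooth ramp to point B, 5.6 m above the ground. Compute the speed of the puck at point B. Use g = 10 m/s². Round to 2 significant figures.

v = 16 m/s

Energy at A: mgh₁ = (0.12)(10)(19) = 22.800 J
Friction loss: W_f = μ_k mg d = 0.7920 J
At B: ½mv² + mgh₂ = mgh₁ − W_f
½mv² = 22.800 − 0.7920 − 6.7200 = 15.288 J
v = √(2 × 15.288/0.12) = 15.96 m/s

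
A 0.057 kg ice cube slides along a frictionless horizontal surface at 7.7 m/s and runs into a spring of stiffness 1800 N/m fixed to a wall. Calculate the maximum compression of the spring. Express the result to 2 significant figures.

x = 0.043 m

Conservation of energy between contact and max compression: ½mv² = ½kx²
x = v√(m/k) = 7.7 × √(0.057/1800) = 0.04333 m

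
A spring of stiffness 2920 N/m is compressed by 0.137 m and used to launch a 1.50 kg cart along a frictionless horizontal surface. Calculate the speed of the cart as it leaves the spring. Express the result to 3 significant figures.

Conservation of energy: ½kx² = ½mv²
v = x√(k/m) = 0.137 × √(2920/1.50) = 6.045 m/s

v = 6.04 m/s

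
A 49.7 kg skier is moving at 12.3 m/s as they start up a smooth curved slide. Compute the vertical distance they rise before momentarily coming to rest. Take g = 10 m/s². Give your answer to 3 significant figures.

Setting KE at the bottom equal to PE gained: ½mv² = mgh
h = v²/(2g) = 12.3²/(2 × 10) = 7.565 m

h = 7.56 m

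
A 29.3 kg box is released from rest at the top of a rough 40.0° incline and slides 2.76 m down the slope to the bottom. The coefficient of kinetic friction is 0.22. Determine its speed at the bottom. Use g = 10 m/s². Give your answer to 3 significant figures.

Taking the bottom as reference, mgh = ½mv² + μ_k N L with h = L sinθ, N = mg cosθ:
mgh = mgL sinθ = (29.3)(10)(2.76)sin40.0° = 519.81 J
W_f = μ_k mg cosθ · L = (0.22)(29.3)(10)cos40.0°·2.76 = 136.3 J
½mv² = 519.81 − 136.3 = 383.52 J
v = √(2 × 383.52/29.3) = 5.117 m/s

v = 5.12 m/s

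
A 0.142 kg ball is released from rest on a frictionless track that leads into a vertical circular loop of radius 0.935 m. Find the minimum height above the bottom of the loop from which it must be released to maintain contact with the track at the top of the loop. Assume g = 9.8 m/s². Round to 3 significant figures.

h = 2.34 m

At the top, for minimum speed gravity alone supplies the centripetal force: mg = mv_top²/r ⇒ v_top² = gr = 9.163 m²/s²
Energy conservation from release height h to the top (height 2r): mgh = ½mv_top² + mg(2r)
h = v_top²/(2g) + 2r = r/2 + 2r = 5r/2 = 2.338 m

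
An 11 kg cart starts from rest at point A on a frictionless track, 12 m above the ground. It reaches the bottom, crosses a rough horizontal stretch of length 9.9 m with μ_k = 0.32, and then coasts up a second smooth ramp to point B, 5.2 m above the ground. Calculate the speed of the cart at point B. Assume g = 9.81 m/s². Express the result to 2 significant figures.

v = 8.4 m/s

Energy at A: mgh₁ = (11)(9.81)(12) = 1294.9 J
Friction loss: W_f = μ_k mg d = 341.9 J
At B: ½mv² + mgh₂ = mgh₁ − W_f
½mv² = 1294.9 − 341.9 − 561.13 = 391.93 J
v = √(2 × 391.93/11) = 8.442 m/s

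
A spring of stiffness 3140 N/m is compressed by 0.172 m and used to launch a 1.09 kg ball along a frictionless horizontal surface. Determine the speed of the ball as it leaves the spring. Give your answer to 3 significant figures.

v = 9.23 m/s

The ball leaves the spring when the spring is at natural length, so ½kx² = ½mv²
v = x√(k/m) = 0.172 × √(3140/1.09) = 9.232 m/s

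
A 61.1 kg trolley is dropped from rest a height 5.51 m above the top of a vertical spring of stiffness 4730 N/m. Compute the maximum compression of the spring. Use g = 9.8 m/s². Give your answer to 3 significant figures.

x = 1.31 m

Take the reference level at the top of the uncompressed spring. At max compression the trolley has fallen H + x and is momentarily at rest:
mg(H + x) = ½kx²
½(4730)x² − (61.1)(9.8)x − (61.1)(9.8)(5.51) = 0
2365x² − 598.8x − 3299 = 0
x = [598.8 + √(358537 + 3.1211e+07)]/(2 × 2365) = 1.314 m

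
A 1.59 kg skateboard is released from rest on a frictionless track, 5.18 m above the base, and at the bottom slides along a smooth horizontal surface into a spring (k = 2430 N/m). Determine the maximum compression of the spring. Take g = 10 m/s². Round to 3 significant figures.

Energy conservation (no friction) from release to max compression: mgh = ½kx²
x = √(2mgh/k) = √(2 × 1.59 × 10 × 5.18 / 2430) = 0.2604 m

x = 0.260 m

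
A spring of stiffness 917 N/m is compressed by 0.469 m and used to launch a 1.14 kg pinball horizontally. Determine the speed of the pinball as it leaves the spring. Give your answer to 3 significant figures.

Conservation of energy: ½kx² = ½mv²
v = x√(k/m) = 0.469 × √(917/1.14) = 13.30 m/s

v = 13.3 m/s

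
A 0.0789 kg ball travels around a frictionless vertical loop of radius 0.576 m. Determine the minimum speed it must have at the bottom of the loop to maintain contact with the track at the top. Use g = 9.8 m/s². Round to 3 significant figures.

v = 5.31 m/s

At the top: mg = mv_top²/r ⇒ v_top² = gr = 5.645 m²/s²
Energy from bottom to top (height 2r): ½mv_bot² = ½mv_top² + mg(2r)
v_bot² = gr + 4gr = 5gr = 28.22
v_bot = √(5gr) = 5.313 m/s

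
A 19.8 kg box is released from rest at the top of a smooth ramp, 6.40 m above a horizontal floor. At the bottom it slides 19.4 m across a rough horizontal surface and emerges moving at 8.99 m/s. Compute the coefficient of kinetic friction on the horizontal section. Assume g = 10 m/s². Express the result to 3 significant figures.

Applying the work–energy principle:
mgh = ½mv² + μ_k m g d
mgh = 1267.2 J; ½mv² = 800.12 J
W_f = 1267.2 − 800.12 = 467.1 J
μ_k = W_f/(mg·d) = 467.1/(198.0 × 19.4) = 0.1216

μ_k = 0.122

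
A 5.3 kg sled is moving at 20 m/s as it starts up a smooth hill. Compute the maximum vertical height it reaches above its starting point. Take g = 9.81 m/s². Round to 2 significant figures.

By energy conservation, ½mv² = mgh
h = v²/(2g) = 20²/(2 × 9.81) = 20.39 m

h = 20 m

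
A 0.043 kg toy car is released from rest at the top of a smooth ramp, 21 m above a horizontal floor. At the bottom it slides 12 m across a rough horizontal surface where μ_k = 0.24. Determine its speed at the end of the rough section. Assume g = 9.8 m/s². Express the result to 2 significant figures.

v = 19 m/s

Applying the work–energy principle:
mgh = ½mv² + μ_k m g d
W_f = μ_k mg d = (0.24)(0.043)(9.8)(12) = 1.214 J
½mv² = mgh − W_f = 8.8494 − 1.214 = 7.6358 J
v = √(2 × 7.6358/0.043) = 18.85 m/s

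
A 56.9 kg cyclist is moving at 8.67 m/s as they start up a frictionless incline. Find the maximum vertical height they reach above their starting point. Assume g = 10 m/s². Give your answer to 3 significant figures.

h = 3.76 m

By energy conservation, ½mv² = mgh
h = v²/(2g) = 8.67²/(2 × 10) = 3.758 m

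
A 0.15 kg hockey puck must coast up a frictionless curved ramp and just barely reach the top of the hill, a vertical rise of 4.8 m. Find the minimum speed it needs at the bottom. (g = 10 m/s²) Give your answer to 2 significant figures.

At the top it is momentarily at rest, so all KE converts to PE: ½mv² = mgh
v = √(2gh) = √(2 × 10 × 4.8) = 9.798 m/s

v = 9.8 m/s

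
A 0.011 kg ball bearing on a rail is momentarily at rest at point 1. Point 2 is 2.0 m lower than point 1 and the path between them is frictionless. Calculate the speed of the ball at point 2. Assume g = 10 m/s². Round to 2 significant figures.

v = 6.3 m/s

Mechanical energy is conserved (no friction): mgh = ½mv²
The mass cancels from both sides.
v = √(2gh) = √(2 × 10 × 2.0) = √40.000 = 6.325 m/s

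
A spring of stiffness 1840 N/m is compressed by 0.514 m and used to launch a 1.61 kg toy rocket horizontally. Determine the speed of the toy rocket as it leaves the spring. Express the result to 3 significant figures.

v = 17.4 m/s

Spring PE converts entirely to kinetic energy: ½kx² = ½mv²
v = x√(k/m) = 0.514 × √(1840/1.61) = 17.38 m/s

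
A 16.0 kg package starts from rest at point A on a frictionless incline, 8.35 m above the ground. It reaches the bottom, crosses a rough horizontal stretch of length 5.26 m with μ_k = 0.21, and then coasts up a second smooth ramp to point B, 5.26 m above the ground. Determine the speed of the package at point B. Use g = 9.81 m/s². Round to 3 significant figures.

Energy at A: mgh₁ = (16.0)(9.81)(8.35) = 1310.6 J
Friction loss: W_f = μ_k mg d = 173.4 J
At B: ½mv² + mgh₂ = mgh₁ − W_f
½mv² = 1310.6 − 173.4 − 825.61 = 311.63 J
v = √(2 × 311.63/16.0) = 6.241 m/s

v = 6.24 m/s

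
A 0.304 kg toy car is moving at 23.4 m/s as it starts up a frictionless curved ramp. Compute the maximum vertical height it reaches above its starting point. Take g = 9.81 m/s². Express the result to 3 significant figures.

By energy conservation, ½mv² = mgh
h = v²/(2g) = 23.4²/(2 × 9.81) = 27.91 m

h = 27.9 m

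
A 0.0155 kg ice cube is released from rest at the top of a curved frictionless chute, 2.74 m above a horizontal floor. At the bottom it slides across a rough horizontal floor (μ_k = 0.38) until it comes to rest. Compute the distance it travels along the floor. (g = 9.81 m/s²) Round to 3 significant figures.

Energy at the top = energy at the end + work done against friction:
At rest all PE has been dissipated by friction: mgh = μ_k m g d
d = h/μ_k = 2.74/0.38 = 7.211 m

d = 7.21 m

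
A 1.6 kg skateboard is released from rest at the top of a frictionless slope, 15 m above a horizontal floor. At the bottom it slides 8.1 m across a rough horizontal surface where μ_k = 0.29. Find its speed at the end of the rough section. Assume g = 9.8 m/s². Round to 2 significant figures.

Energy bookkeeping (friction removes W_f = μ_k N d):
mgh = ½mv² + μ_k m g d
W_f = μ_k mg d = (0.29)(1.6)(9.8)(8.1) = 36.83 J
½mv² = mgh − W_f = 235.20 − 36.83 = 198.37 J
v = √(2 × 198.37/1.6) = 15.75 m/s

v = 16 m/s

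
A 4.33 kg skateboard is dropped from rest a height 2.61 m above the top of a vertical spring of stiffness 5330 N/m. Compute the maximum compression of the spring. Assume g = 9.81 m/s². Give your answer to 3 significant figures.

x = 0.212 m

Let x be the compression. The total drop is H + x, and the skateboard is instantaneously at rest at max compression, so energy conservation gives:
mg(H + x) = ½kx²
½(5330)x² − (4.33)(9.81)x − (4.33)(9.81)(2.61) = 0
2665x² − 42.48x − 110.9 = 0
x = [42.48 + √(1804 + 1.1818e+06)]/(2 × 2665) = 0.2121 m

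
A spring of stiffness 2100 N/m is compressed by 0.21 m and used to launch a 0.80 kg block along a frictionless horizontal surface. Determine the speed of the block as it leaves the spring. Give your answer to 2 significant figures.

v = 11 m/s

Spring PE converts entirely to kinetic energy: ½kx² = ½mv²
v = x√(k/m) = 0.21 × √(2100/0.80) = 10.76 m/s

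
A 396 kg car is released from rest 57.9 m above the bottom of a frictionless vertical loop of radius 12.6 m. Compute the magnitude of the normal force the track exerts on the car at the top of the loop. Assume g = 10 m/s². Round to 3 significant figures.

N = 16600 N

Energy from release to top (height 2r): mgh = ½mv_top² + mg(2r)
v_top² = 2g(h − 2r) = 2(10)(57.9 − 25.20) = 654.00 m²/s²
At the top, both N and weight point toward the centre: N + mg = mv_top²/r
N = m(v_top²/r − g) = 396(654.00/12.6 − 10) = 16594 N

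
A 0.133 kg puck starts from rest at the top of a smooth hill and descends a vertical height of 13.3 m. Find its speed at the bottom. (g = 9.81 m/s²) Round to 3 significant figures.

Energy conservation between the two points: mgh = ½mv²
v = √(2gh) = √(2 × 9.81 × 13.3) = √260.95 = 16.15 m/s

v = 16.2 m/s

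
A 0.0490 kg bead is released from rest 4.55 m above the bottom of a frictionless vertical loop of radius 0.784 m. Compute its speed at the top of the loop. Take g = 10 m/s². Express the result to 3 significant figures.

v = 7.72 m/s

Energy conservation: mgh = ½mv_top² + mg(2r)
v_top² = 2g(h − 2r) = 2(10)(4.55 − 1.568) = 59.64
v_top = 7.723 m/s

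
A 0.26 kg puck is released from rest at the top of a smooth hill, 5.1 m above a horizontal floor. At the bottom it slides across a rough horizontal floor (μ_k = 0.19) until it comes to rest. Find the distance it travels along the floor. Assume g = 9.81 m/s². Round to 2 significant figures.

Energy at the top = energy at the end + work done against friction:
At rest all PE has been dissipated by friction: mgh = μ_k m g d
d = h/μ_k = 5.1/0.19 = 26.84 m

d = 27 m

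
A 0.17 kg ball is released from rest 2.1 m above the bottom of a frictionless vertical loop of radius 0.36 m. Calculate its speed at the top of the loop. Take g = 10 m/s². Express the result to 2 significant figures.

Energy conservation: mgh = ½mv_top² + mg(2r)
v_top² = 2g(h − 2r) = 2(10)(2.1 − 0.7200) = 27.60
v_top = 5.254 m/s

v = 5.3 m/s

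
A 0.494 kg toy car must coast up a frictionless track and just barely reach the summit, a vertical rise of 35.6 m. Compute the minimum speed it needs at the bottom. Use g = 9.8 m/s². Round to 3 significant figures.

At the top it is momentarily at rest, so all KE converts to PE: ½mv² = mgh
v = √(2gh) = √(2 × 9.8 × 35.6) = 26.42 m/s

v = 26.4 m/s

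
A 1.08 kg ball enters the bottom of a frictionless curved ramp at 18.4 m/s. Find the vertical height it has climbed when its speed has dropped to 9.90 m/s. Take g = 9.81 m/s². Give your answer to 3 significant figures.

Energy balance between the two points: ½mv₁² = ½mv₂² + mgh
h = (v₁² − v₂²)/(2g) = (18.4² − 9.90²)/(2 × 9.81) = 12.26 m

h = 12.3 m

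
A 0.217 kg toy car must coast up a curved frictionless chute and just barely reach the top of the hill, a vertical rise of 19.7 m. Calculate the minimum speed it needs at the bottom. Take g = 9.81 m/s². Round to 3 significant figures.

v = 19.7 m/s

At the top it is momentarily at rest, so all KE converts to PE: ½mv² = mgh
v = √(2gh) = √(2 × 9.81 × 19.7) = 19.66 m/s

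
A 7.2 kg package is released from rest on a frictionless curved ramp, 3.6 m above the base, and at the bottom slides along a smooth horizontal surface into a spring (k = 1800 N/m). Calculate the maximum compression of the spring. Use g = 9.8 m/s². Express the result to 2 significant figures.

At max compression the package is momentarily at rest: mgh = ½kx²
x = √(2mgh/k) = √(2 × 7.2 × 9.8 × 3.6 / 1800) = 0.5313 m

x = 0.53 m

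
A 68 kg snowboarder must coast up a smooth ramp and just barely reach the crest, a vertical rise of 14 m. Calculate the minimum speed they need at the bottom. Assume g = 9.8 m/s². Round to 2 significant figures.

v = 17 m/s

At the top they are momentarily at rest, so all KE converts to PE: ½mv² = mgh
v = √(2gh) = √(2 × 9.8 × 14) = 16.57 m/s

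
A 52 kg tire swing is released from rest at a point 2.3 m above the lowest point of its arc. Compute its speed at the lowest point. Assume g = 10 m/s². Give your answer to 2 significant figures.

v = 6.8 m/s

Equating total energy at the two states: mgh = ½mv²
The mass cancels from both sides.
v = √(2gh) = √(2 × 10 × 2.3) = √46.000 = 6.782 m/s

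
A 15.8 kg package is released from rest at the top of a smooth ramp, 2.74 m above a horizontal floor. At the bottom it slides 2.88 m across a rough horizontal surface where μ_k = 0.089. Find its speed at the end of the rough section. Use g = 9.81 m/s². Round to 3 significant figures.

v = 6.98 m/s

Energy at the top = energy at the end + work done against friction:
mgh = ½mv² + μ_k m g d
W_f = μ_k mg d = (0.089)(15.8)(9.81)(2.88) = 39.73 J
½mv² = mgh − W_f = 424.69 − 39.73 = 384.97 J
v = √(2 × 384.97/15.8) = 6.981 m/s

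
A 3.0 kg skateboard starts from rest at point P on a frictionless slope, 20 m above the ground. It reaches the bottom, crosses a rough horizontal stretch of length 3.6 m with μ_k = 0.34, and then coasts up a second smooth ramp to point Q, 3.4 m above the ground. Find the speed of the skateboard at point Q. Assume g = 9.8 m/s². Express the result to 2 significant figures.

Energy at P: mgh₁ = (3.0)(9.8)(20) = 588.00 J
Friction loss: W_f = μ_k mg d = 35.99 J
At Q: ½mv² + mgh₂ = mgh₁ − W_f
½mv² = 588.00 − 35.99 − 99.960 = 452.05 J
v = √(2 × 452.05/3.0) = 17.36 m/s

v = 17 m/s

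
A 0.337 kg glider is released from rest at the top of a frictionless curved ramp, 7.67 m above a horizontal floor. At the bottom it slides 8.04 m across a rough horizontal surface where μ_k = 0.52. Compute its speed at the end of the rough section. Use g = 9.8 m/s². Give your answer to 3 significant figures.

v = 8.27 m/s

Energy at the top = energy at the end + work done against friction:
mgh = ½mv² + μ_k m g d
W_f = μ_k mg d = (0.52)(0.337)(9.8)(8.04) = 13.81 J
½mv² = mgh − W_f = 25.331 − 13.81 = 11.523 J
v = √(2 × 11.523/0.337) = 8.270 m/s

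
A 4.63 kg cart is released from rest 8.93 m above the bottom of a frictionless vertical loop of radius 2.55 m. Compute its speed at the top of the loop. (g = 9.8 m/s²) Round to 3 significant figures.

v = 8.66 m/s

Energy conservation: mgh = ½mv_top² + mg(2r)
v_top² = 2g(h − 2r) = 2(9.8)(8.93 − 5.100) = 75.07
v_top = 8.664 m/s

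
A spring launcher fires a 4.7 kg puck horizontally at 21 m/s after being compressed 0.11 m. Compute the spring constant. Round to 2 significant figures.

k = 170000 N/m

Spring PE at full compression equals KE at release: ½kx² = ½mv²
k = mv²/x² = (4.7)(21)²/(0.11)² = 171298 N/m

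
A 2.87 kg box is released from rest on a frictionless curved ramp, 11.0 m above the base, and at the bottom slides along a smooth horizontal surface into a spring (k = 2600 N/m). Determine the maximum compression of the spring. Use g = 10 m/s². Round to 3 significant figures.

x = 0.493 m

At max compression the box is momentarily at rest: mgh = ½kx²
x = √(2mgh/k) = √(2 × 2.87 × 10 × 11.0 / 2600) = 0.4928 m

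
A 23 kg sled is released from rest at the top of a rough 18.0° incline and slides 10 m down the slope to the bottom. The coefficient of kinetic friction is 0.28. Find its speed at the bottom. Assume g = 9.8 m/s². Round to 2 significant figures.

Energy: mgh = ½mv² + W_f, with h = L sinθ and W_f = μ_k (mg cosθ) L
mgh = mgL sinθ = (23)(9.8)(10)sin18.0° = 696.52 J
W_f = μ_k mg cosθ · L = (0.28)(23)(9.8)cos18.0°·10 = 600.2 J
½mv² = 696.52 − 600.2 = 96.294 J
v = √(2 × 96.294/23) = 2.894 m/s

v = 2.9 m/s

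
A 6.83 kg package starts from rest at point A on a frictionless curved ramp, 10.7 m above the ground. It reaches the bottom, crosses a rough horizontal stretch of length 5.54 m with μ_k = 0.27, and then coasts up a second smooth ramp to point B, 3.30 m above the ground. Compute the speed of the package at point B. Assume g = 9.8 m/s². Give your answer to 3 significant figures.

Energy at A: mgh₁ = (6.83)(9.8)(10.7) = 716.19 J
Friction loss: W_f = μ_k mg d = 100.1 J
At B: ½mv² + mgh₂ = mgh₁ − W_f
½mv² = 716.19 − 100.1 − 220.88 = 395.19 J
v = √(2 × 395.19/6.83) = 10.76 m/s

v = 10.8 m/s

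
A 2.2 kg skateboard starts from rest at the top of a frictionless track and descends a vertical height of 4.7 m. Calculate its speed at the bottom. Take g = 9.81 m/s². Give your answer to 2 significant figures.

v = 9.6 m/s

Equating total energy at the two states: mgh = ½mv²
v = √(2gh) = √(2 × 9.81 × 4.7) = √92.214 = 9.603 m/s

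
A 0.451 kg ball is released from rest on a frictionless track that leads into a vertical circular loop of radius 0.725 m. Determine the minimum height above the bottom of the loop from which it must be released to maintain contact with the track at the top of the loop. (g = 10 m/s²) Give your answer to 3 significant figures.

h = 1.81 m

At the top, for minimum speed gravity alone supplies the centripetal force: mg = mv_top²/r ⇒ v_top² = gr = 7.250 m²/s²
Energy conservation from release height h to the top (height 2r): mgh = ½mv_top² + mg(2r)
h = v_top²/(2g) + 2r = r/2 + 2r = 5r/2 = 1.812 m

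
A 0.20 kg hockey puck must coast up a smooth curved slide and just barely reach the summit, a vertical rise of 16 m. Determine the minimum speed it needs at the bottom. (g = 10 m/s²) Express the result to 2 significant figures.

v = 18 m/s

At the top it is momentarily at rest, so all KE converts to PE: ½mv² = mgh
v = √(2gh) = √(2 × 10 × 16) = 17.89 m/s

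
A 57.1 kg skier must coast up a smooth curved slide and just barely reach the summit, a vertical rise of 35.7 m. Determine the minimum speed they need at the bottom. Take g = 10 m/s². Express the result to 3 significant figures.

At the top they are momentarily at rest, so all KE converts to PE: ½mv² = mgh
v = √(2gh) = √(2 × 10 × 35.7) = 26.72 m/s

v = 26.7 m/s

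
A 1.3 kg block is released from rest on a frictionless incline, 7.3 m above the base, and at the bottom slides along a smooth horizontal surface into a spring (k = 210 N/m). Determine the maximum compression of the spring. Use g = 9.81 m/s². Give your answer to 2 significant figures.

x = 0.94 m

At max compression the block is momentarily at rest: mgh = ½kx²
x = √(2mgh/k) = √(2 × 1.3 × 9.81 × 7.3 / 210) = 0.9416 m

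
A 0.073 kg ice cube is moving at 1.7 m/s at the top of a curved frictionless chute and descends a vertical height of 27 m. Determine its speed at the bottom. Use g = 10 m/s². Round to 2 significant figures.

By conservation of mechanical energy, ½mv₀² + mgh = ½mv²
v² = v₀² + 2gh = (1.7)² + 2(10)(27) = 542.89
v = √542.89 = 23.30 m/s

v = 23 m/s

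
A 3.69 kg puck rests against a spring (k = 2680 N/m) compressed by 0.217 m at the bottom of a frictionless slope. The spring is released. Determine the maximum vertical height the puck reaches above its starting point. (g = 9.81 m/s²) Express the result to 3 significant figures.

Energy conservation from release to the highest point: ½kx² = mgh
h = kx²/(2mg) = (2680)(0.217)²/(2 × 3.69 × 9.81) = 1.743 m

h = 1.74 m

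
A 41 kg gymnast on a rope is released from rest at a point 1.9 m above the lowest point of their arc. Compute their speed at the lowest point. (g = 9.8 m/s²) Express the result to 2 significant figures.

v = 6.1 m/s

Mechanical energy is conserved (no friction): mgh = ½mv²
v = √(2gh) = √(2 × 9.8 × 1.9) = √37.240 = 6.102 m/s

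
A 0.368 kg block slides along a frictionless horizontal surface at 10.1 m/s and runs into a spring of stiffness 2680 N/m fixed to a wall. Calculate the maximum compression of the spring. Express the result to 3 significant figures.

x = 0.118 m

Conservation of energy between contact and max compression: ½mv² = ½kx²
x = v√(m/k) = 10.1 × √(0.368/2680) = 0.1184 m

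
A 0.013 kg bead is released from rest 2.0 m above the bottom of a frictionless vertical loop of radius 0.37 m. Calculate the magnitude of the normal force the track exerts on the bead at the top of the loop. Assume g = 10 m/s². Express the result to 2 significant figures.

N = 0.76 N

Energy from release to top (height 2r): mgh = ½mv_top² + mg(2r)
v_top² = 2g(h − 2r) = 2(10)(2.0 − 0.7400) = 25.200 m²/s²
At the top, both N and weight point toward the centre: N + mg = mv_top²/r
N = m(v_top²/r − g) = 0.013(25.200/0.37 − 10) = 0.7554 N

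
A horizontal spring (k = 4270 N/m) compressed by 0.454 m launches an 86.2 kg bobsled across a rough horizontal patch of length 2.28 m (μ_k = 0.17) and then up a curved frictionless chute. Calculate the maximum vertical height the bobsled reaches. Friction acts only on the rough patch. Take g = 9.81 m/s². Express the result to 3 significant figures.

Spring energy: E₀ = ½kx² = ½(4270)(0.454)² = 440.06 J
Friction: W_f = μ_k mg d = (0.17)(86.2)(9.81)(2.28) = 327.8 J
Energy at base of ramp: E = 440.06 − 327.8 = 112.29 J
At max height all remaining energy is PE: mgh = E ⇒ h = E/(mg) = 112.29/(86.2 × 9.81) = 0.1328 m

h = 0.133 m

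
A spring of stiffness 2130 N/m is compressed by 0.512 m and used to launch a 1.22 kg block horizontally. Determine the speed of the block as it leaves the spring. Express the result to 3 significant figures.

Conservation of energy: ½kx² = ½mv²
v = x√(k/m) = 0.512 × √(2130/1.22) = 21.39 m/s

v = 21.4 m/s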